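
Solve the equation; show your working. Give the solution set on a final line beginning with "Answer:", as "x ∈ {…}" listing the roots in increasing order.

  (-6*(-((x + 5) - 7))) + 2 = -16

Step 1. [(-6*(-((x + 5) - 7))) + 2 = -16] +2 is outermost — subtract 2 both sides, so sub: -6*(-((x + 5) - 7)) = -18.
Step 2. [-6*(-((x + 5) - 7)) = -18] LHS = -6·(…); ÷-6 both sides. So div: -((x + 5) - 7) = 3.
Step 3. [-((x + 5) - 7) = 3] LHS negated; negate both sides, so neg: (x + 5) - 7 = -3.
Step 4. [(x + 5) - 7 = -3] 7 comes off first (add 7), so sub: x + 5 = 4.
Step 5. [x + 5 = 4] the outer +5 inverts by subtracting 5 ⇒ sub: x = -1.

Answer: x ∈ {-1}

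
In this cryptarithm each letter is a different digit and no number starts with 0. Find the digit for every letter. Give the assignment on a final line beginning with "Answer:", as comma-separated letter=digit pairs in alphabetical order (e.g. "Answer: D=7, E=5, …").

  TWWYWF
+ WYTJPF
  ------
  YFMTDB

Step 1. [col 1: F + F ≡ B (mod 10)] column 1 (F + F ≡ B (mod 10), carry-in 0) doesn't pin B yet; pick B=0 and continue ⇒ B=0.
Step 2. [col 1: F + F ≡ B (mod 10)] column 1 reads F+F+carry(0)=B with B=0; with digits 0 already taken and all letters distinct, the only value for F is 5. So F=5.
Step 3. [col 2: W + P ≡ D (mod 10)] D=9 is one option consistent with column 2 (W + P ≡ D (mod 10), carry-in 1) — take it, so D=9.
Step 4. [col 2: W + P ≡ D (mod 10)] column 2 (W + P ≡ D (mod 10), carry-in 1) doesn't pin P yet; pick P=6 and continue, so P=6.
Step 5. [col 2: W + P ≡ D (mod 10)] in column 2 we have W+P≡D with carry-in 1; given P=6, D=9 and digits 0,5,6,9 already taken and all letters distinct, that pins W to 2. So W=2.
Step 6. [col 3: Y + J ≡ T (mod 10)] J=8 is one option consistent with column 3 (Y + J ≡ T (mod 10), carry-in 0) — take it. So J=8.
Step 7. [col 3: Y + J ≡ T (mod 10)] column 3: given J=8, carry-in 0, and digits 0,2,5,6,8,9 already taken and all letters distinct, Y+J≡T (mod 10) forces Y=3, so Y=3.
Step 8. [col 3: Y + J ≡ T (mod 10)] column 3: given Y=3, J=8, carry-in 0, and digits 0,2,3,5,6,8,9 already taken and all letters distinct, Y+J≡T (mod 10) forces T=1. So T=1.
Step 9. [col 4: W + T ≡ M (mod 10)] from column 4 (W=2, T=1, carry-in 1, digits 0,1,2,3,5,6,8,9 already taken and all letters distinct): M must equal 4 ⇒ M=4.

Answer: B=0, D=9, F=5, J=8, M=4, P=6, T=1, W=2, Y=3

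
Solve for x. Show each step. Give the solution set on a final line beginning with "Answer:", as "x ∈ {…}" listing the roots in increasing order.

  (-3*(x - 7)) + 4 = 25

Step 1. [(-3*(x - 7)) + 4 = 25] peel the +4: subtract 4 from each side. So sub: -3*(x - 7) = 21.
Step 2. [-3*(x - 7) = 21] -3·(inner) — divide through by -3, so div: x - 7 = -7.
Step 3. [x - 7 = -7] add 7: x sits inside (… - 7) ⇒ sub: x = 0.

Answer: x ∈ {0}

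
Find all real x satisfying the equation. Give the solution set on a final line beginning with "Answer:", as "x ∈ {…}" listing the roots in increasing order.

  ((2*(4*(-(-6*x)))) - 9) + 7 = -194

Step 1. [((2*(4*(-(-6*x)))) - 9) + 7 = -194] +7 is outermost — subtract 7 both sides ⇒ sub: (2*(4*(-(-6*x)))) - 9 = -201.
Step 2. [(2*(4*(-(-6*x)))) - 9 = -201] peel the -9: add 9 from each side. So sub: 2*(4*(-(-6*x))) = -192.
Step 3. [2*(4*(-(-6*x))) = -192] leading coefficient 2: divide by 2, so div: 4*(-(-6*x)) = -96.
Step 4. [4*(-(-6*x)) = -96] 4 out front; divide by 4. So div: -(-6*x) = -24.
Step 5. [-(-6*x) = -24] LHS negated; negate both sides, so neg: -6*x = 24.
Step 6. [-6*x = 24] -6 out front; divide by -6. So div: x = -4.

Answer: x ∈ {-4}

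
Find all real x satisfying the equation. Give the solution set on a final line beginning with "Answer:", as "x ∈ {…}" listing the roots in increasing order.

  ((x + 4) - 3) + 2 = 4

Step 1. [((x + 4) - 3) + 2 = 4] +2 is outermost — subtract 2 both sides. So sub: (x + 4) - 3 = 2.
Step 2. [(x + 4) - 3 = 2] the outer -3 inverts by adding 3. So sub: x + 4 = 5.
Step 3. [x + 4 = 5] the outer +4 inverts by subtracting 4. So sub: x = 1.

Answer: x ∈ {1}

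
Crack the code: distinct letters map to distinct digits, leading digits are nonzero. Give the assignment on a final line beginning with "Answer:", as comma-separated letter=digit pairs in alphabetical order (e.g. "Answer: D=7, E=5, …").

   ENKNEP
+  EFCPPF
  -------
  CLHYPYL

Step 1. [col 1: P + F ≡ L (mod 10)] column 1 (P + F ≡ L (mod 10), carry-in 0) doesn't pin P yet; pick P=5 and continue. So P=5.
Step 2. [col 1: P + F ≡ L (mod 10)] several values work for L in column 1 (P + F ≡ L (mod 10), carry-in 0); try L=3, so L=3.
Step 3. [col 1: P + F ≡ L (mod 10)] column 1 reads P+F+carry(0)=L with P=5, L=3; with digits 3,5 already taken and all letters distinct, the only value for F is 8 ⇒ F=8.
Step 4. [C] adding two 6-digit numbers gives at most 6+1 digits, and here it does — C is that final carry and must be 1 ⇒ C=1.
Step 5. [col 2: E + P ≡ Y (mod 10)] column 2 (E + P ≡ Y (mod 10), carry-in 1) doesn't pin E yet; pick E=6 and continue ⇒ E=6.
Step 6. [col 2: E + P ≡ Y (mod 10)] in column 2 we have E+P≡Y with carry-in 1; given E=6, P=5 and digits 1,3,5,6,8 already taken and all letters distinct, that pins Y to 2 ⇒ Y=2.
Step 7. [col 3: N + P ≡ P (mod 10)] in column 3 we have N+P≡P with carry-in 1; given P=5 and digits 1,2,3,5,6,8 already taken and all letters distinct, that pins N to 9. So N=9.
Step 8. [col 4: K + C ≡ Y (mod 10)] column 4 reads K+C+carry(1)=Y with C=1, Y=2; with digits 1,2,3,5,6,8,9 already taken and all letters distinct, the only value for K is 0. So K=0.
Step 9. [col 5: N + F ≡ H (mod 10)] from column 5 (N=9, F=8, carry-in 0, digits 0,1,2,3,5,6,8,9 already taken and all letters distinct): H must equal 7, so H=7.

Answer: C=1, E=6, F=8, H=7, K=0, L=3, N=9, P=5, Y=2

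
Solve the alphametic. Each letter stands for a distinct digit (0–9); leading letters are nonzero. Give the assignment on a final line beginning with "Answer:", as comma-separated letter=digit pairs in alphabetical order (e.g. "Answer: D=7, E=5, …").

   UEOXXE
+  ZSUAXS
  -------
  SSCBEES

Step 1. [col 1: E + S ≡ S (mod 10)] column 1 reads E+S+carry(0)=S with nothing yet; with all letters distinct, none taken yet, the only value for E is 0. So E=0.
Step 2. [col 1: E + S ≡ S (mod 10)] column 1 (E + S ≡ S (mod 10), carry-in 0) doesn't pin S yet; pick S=1 and continue. So S=1.
Step 3. [col 2: X + X ≡ E (mod 10)] column 2 reads X+X+carry(0)=E with E=0; with digits 0,1 already taken and all letters distinct, the only value for X is 5, so X=5.
Step 4. [col 3: X + A ≡ E (mod 10)] column 3: given X=5, E=0, carry-in 1, and digits 0,1,5 already taken and all letters distinct, X+A≡E (mod 10) forces A=4 ⇒ A=4.
Step 5. [col 4: O + U ≡ B (mod 10)] no forcing yet in column 4 (carry-in 1); O=7 is free and consistent — try it, so O=7.
Step 6. [col 4: O + U ≡ B (mod 10)] column 4 reads O+U+carry(1)=B with O=7; with digits 0,1,4,5,7 already taken and all letters distinct, the only value for U is 8, so U=8.
Step 7. [col 4: O + U ≡ B (mod 10)] in column 4 we have O+U≡B with carry-in 1; given O=7, U=8 and digits 0,1,4,5,7,8 already taken and all letters distinct, that pins B to 6, so B=6.
Step 8. [col 5: E + S ≡ C (mod 10)] column 5 reads E+S+carry(1)=C with E=0, S=1; with digits 0,1,4,5,6,7,8 already taken and all letters distinct, the only value for C is 2. So C=2.
Step 9. [col 6: U + Z ≡ S (mod 10)] from column 6 (U=8, S=1, carry-in 0, digits 0,1,2,4,5,6,7,8 already taken and all letters distinct): Z must equal 3. So Z=3.

Answer: A=4, B=6, C=2, E=0, O=7, S=1, U=8, X=5, Z=3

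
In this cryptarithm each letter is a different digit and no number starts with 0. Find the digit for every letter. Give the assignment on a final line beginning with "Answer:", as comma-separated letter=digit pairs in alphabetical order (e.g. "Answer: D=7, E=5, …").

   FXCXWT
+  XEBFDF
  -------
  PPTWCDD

Step 1. [col 1: T + F ≡ D (mod 10)] F=8 is one option consistent with column 1 (T + F ≡ D (mod 10), carry-in 0) — take it. So F=8.
Step 2. [P] the sum has 7 digits but both addends have 6; that extra leading digit P is the final carry, namely 1. So P=1.
Step 3. [col 1: T + F ≡ D (mod 10)] D=5 is one option consistent with column 1 (T + F ≡ D (mod 10), carry-in 0) — take it ⇒ D=5.
Step 4. [col 1: T + F ≡ D (mod 10)] in column 1 we have T+F≡D with carry-in 0; given F=8, D=5 and digits 1,5,8 already taken and all letters distinct, that pins T to 7, so T=7.
Step 5. [col 2: W + D ≡ D (mod 10)] column 2 reads W+D+carry(1)=D with D=5; with digits 1,5,7,8 already taken and all letters distinct, the only value for W is 9, so W=9.
Step 6. [col 3: X + F ≡ C (mod 10)] X=3 is one option consistent with column 3 (X + F ≡ C (mod 10), carry-in 1) — take it ⇒ X=3.
Step 7. [col 3: X + F ≡ C (mod 10)] column 3: given X=3, F=8, carry-in 1, and digits 1,3,5,7,8,9 already taken and all letters distinct, X+F≡C (mod 10) forces C=2 ⇒ C=2.
Step 8. [col 4: C + B ≡ W (mod 10)] column 4 reads C+B+carry(1)=W with C=2, W=9; with digits 1,2,3,5,7,8,9 already taken and all letters distinct, the only value for B is 6. So B=6.
Step 9. [col 5: X + E ≡ T (mod 10)] column 5 reads X+E+carry(0)=T with X=3, T=7; with digits 1,2,3,5,6,7,8,9 already taken and all letters distinct, the only value for E is 4 ⇒ E=4.

Answer: B=6, C=2, D=5, E=4, F=8, P=1, T=7, W=9, X=3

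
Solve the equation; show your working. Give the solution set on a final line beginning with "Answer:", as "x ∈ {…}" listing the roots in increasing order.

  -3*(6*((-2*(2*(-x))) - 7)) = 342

Step 1. [-3*(6*((-2*(2*(-x))) - 7)) = 342] -3·(inner) — divide through by -3, so div: 6*((-2*(2*(-x))) - 7) = -114.
Step 2. [6*((-2*(2*(-x))) - 7) = -114] divide by the outer 6, so div: (-2*(2*(-x))) - 7 = -19.
Step 3. [(-2*(2*(-x))) - 7 = -19] add 7: x sits inside (… - 7), so sub: -2*(2*(-x)) = -12.
Step 4. [-2*(2*(-x)) = -12] leading coefficient -2: divide by -2. So div: 2*(-x) = 6.
Step 5. [2*(-x) = 6] leading coefficient 2: divide by 2 ⇒ div: -x = 3.
Step 6. [-x = 3] flip signs both sides. So neg: x = -3.

Answer: x ∈ {-3}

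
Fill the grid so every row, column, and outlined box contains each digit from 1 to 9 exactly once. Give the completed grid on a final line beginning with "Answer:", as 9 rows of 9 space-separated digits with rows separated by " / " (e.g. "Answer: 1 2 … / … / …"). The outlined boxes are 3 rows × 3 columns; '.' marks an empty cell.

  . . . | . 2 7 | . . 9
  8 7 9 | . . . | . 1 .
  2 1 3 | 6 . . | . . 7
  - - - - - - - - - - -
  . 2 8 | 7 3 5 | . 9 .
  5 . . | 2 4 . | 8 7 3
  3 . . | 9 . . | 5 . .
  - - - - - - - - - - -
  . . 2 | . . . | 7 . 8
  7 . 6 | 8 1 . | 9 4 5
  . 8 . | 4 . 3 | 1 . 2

Step 1. [r7c4∈{5}] only 5 remains possible at r7c4, so r7c4=5.
Step 2. [r3c7∈{4}] nothing but 4 survives at r3c7 ⇒ r3c7=4.
Step 3. [r4c7∈{6}] only 6 remains possible at r4c7. So r4c7=6.
Step 4. [r1c2∈{4,5,6}] 5 has one home in col 2: r1c2. So r1c2=5.
Step 5. [r7c8∈{3,6}] r7c8 is the only open cell in box 9 admitting 3, so r7c8=3.
Step 6. [r5c3∈{1}] r5c3 has the single candidate 1 ⇒ r5c3=1.
Step 7. [r4c1∈{4}] r4c1 is down to just 4, so r4c1=4.
Step 8. [r5c6∈{6}] nothing but 6 survives at r5c6, so r5c6=6.
Step 9. [r7c6∈{9}] r7c6's peers cover all but 9 ⇒ r7c6=9.
Step 10. [r3c6∈{8}] r3c6 is down to just 8. So r3c6=8.
Step 11. [r1c7∈{3}] r1c7's peers cover all but 3. So r1c7=3.
Step 12. [r9c8∈{6}] r9c8 is down to just 6 ⇒ r9c8=6.
Step 13. [r2c5∈{5}] r2c5's peers cover all but 5, so r2c5=5.
Step 14. [r4c9∈{1}] only 1 remains possible at r4c9. So r4c9=1.
Step 15. [r1c4∈{1}] only 1 remains possible at r1c4, so r1c4=1.
Step 16. [r9c1∈{9}] r9c1's peers cover all but 9 ⇒ r9c1=9.
Step 17. [r7c5∈{6}] only 6 remains possible at r7c5 ⇒ r7c5=6.
Step 18. [r1c8∈{8}] nothing but 8 survives at r1c8, so r1c8=8.
Step 19. [r3c5∈{9}] only 9 remains possible at r3c5 ⇒ r3c5=9.
Step 20. [r8c2∈{3}] r8c2 has the single candidate 3. So r8c2=3.
Step 21. [r6c8∈{2}] r6c8 has the single candidate 2 ⇒ r6c8=2.
Step 22. [r9c5∈{7}] r9c5 has the single candidate 7 ⇒ r9c5=7.
Step 23. [r6c3∈{7}] r6c3's peers cover all but 7 ⇒ r6c3=7.
Step 24. [r1c3∈{4}] r1c3 has the single candidate 4 ⇒ r1c3=4.
Step 25. [r2c4∈{3}] only 3 remains possible at r2c4, so r2c4=3.
Step 26. [r9c3∈{5}] only 5 remains possible at r9c3. So r9c3=5.
Step 27. [r6c9∈{4}] only 4 remains possible at r6c9. So r6c9=4.
Step 28. [r2c7∈{2}] only 2 remains possible at r2c7, so r2c7=2.
Step 29. [r7c1∈{1}] r7c1 has the single candidate 1 ⇒ r7c1=1.
Step 30. [r1c1∈{6}] r1c1 is down to just 6. So r1c1=6.
Step 31. [r3c8∈{5}] only 5 remains possible at r3c8 ⇒ r3c8=5.
Step 32. [r7c2∈{4}] only 4 remains possible at r7c2, so r7c2=4.
Step 33. [r6c5∈{8}] nothing but 8 survives at r6c5. So r6c5=8.
Step 34. [r5c2∈{9}] nothing but 9 survives at r5c2. So r5c2=9.
Step 35. [r2c9∈{6}] nothing but 6 survives at r2c9 ⇒ r2c9=6.
Step 36. [r6c2∈{6}] r6c2 has the single candidate 6. So r6c2=6.
Step 37. [r6c6∈{1}] r6c6 has the single candidate 1 ⇒ r6c6=1.
Step 38. [r8c6∈{2}] r8c6's peers cover all but 2 ⇒ r8c6=2.
Step 39. [r2c6∈{4}] only 4 remains possible at r2c6. So r2c6=4.

Answer: 6 5 4 1 2 7 3 8 9 / 8 7 9 3 5 4 2 1 6 / 2 1 3 6 9 8 4 5 7 / 4 2 8 7 3 5 6 9 1 / 5 9 1 2 4 6 8 7 3 / 3 6 7 9 8 1 5 2 4 / 1 4 2 5 6 9 7 3 8 / 7 3 6 8 1 2 9 4 5 / 9 8 5 4 7 3 1 6 2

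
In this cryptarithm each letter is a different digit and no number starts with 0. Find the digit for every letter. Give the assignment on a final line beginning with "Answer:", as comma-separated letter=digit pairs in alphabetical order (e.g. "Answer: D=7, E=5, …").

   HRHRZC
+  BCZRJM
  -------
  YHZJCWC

Step 1. [Y] Y is the leading digit of a 7-digit sum of two 6-digit numbers; the final carry is exactly 1. So Y=1.
Step 2. [col 1: C + M ≡ C (mod 10)] from column 1 (nothing yet, carry-in 0, digits 1 already taken and all letters distinct): M must equal 0 ⇒ M=0.
Step 3. [col 1: C + M ≡ C (mod 10)] several values work for C in column 1 (C + M ≡ C (mod 10), carry-in 0); try C=8. So C=8.
Step 4. [col 2: Z + J ≡ W (mod 10)] several values work for Z in column 2 (Z + J ≡ W (mod 10), carry-in 0); try Z=2 ⇒ Z=2.
Step 5. [col 2: Z + J ≡ W (mod 10)] several values work for W in column 2 (Z + J ≡ W (mod 10), carry-in 0); try W=7. So W=7.
Step 6. [col 2: Z + J ≡ W (mod 10)] in column 2 we have Z+J≡W with carry-in 0; given Z=2, W=7 and digits 0,1,2,7,8 already taken and all letters distinct, that pins J to 5, so J=5.
Step 7. [col 3: R + R ≡ C (mod 10)] column 3 (R + R ≡ C (mod 10), carry-in 0) doesn't pin R yet; pick R=4 and continue ⇒ R=4.
Step 8. [col 4: H + Z ≡ J (mod 10)] from column 4 (Z=2, J=5, carry-in 0, digits 0,1,2,4,5,7,8 already taken and all letters distinct): H must equal 3. So H=3.
Step 9. [col 6: H + B ≡ H (mod 10)] column 6 reads H+B+carry(1)=H with H=3; with digits 0,1,2,3,4,5,7,8 already taken and all letters distinct, the only value for B is 9, so B=9.

Answer: B=9, C=8, H=3, J=5, M=0, R=4, W=7, Y=1, Z=2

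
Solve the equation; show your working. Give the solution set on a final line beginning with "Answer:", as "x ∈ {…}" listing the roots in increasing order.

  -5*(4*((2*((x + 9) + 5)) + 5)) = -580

Step 1. [-5*(4*((2*((x + 9) + 5)) + 5)) = -580] -5·(inner) — divide through by -5. So div: 4*((2*((x + 9) + 5)) + 5) = 116.
Step 2. [4*((2*((x + 9) + 5)) + 5) = 116] 4·(inner) — divide through by 4, so div: (2*((x + 9) + 5)) + 5 = 29.
Step 3. [(2*((x + 9) + 5)) + 5 = 29] +5 is outermost — subtract 5 both sides ⇒ sub: 2*((x + 9) + 5) = 24.
Step 4. [2*((x + 9) + 5) = 24] leading coefficient 2: divide by 2, so div: (x + 9) + 5 = 12.
Step 5. [(x + 9) + 5 = 12] 5 comes off first (subtract 5) ⇒ sub: x + 9 = 7.
Step 6. [x + 9 = 7] +9 is outermost — subtract 9 both sides ⇒ sub: x = -2.

Answer: x ∈ {-2}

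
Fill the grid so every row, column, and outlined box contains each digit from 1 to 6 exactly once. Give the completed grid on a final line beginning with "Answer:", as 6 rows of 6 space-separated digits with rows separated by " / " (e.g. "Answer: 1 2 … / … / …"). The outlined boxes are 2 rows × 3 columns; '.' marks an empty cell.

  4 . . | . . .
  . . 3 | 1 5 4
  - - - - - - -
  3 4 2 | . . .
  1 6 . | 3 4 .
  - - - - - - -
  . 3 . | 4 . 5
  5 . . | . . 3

Step 1. [r2c1∈{2,6}] across row 2, 6 lands solely at r2c1. So r2c1=6.
Step 2. [r1c2∈{1,2,5}] col 2 places 5 nowhere but r1c2 ⇒ r1c2=5.
Step 3. [r6c2∈{1,2}] 1 has one home in col 2: r6c2. So r6c2=1.
Step 4. [r5c5∈{1,2,6}] 1 has one home in row 5: r5c5. So r5c5=1.
Step 5. [r3c5∈{6}] r3c5 is down to just 6, so r3c5=6.
Step 6. [r6c4∈{2,6}] r6c4 is the only open cell in box 6 admitting 6. So r6c4=6.
Step 7. [r1c4∈{2}] r1c4 is down to just 2, so r1c4=2.
Step 8. [r2c2∈{2}] nothing but 2 survives at r2c2 ⇒ r2c2=2.
Step 9. [r4c6∈{2}] r4c6's peers cover all but 2. So r4c6=2.
Step 10. [r3c6∈{1}] r3c6's peers cover all but 1. So r3c6=1.
Step 11. [r1c3∈{1}] r1c3 is down to just 1, so r1c3=1.
Step 12. [r5c3∈{6}] r5c3 has the single candidate 6 ⇒ r5c3=6.
Step 13. [r4c3∈{5}] nothing but 5 survives at r4c3, so r4c3=5.
Step 14. [r6c3∈{4}] r6c3 has the single candidate 4, so r6c3=4.
Step 15. [r6c5∈{2}] only 2 remains possible at r6c5. So r6c5=2.
Step 16. [r1c5∈{3}] r1c5's peers cover all but 3 ⇒ r1c5=3.
Step 17. [r5c1∈{2}] r5c1's peers cover all but 2. So r5c1=2.
Step 18. [r1c6∈{6}] r1c6 has the single candidate 6. So r1c6=6.
Step 19. [r3c4∈{5}] nothing but 5 survives at r3c4. So r3c4=5.

Answer: 4 5 1 2 3 6 / 6 2 3 1 5 4 / 3 4 2 5 6 1 / 1 6 5 3 4 2 / 2 3 6 4 1 5 / 5 1 4 6 2 3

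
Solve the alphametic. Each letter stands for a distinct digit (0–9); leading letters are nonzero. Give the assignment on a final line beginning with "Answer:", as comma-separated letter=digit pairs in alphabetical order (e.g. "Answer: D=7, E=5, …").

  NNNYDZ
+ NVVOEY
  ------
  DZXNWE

Step 1. [col 1: Z + Y ≡ E (mod 10)] several values work for E in column 1 (Z + Y ≡ E (mod 10), carry-in 0); try E=8. So E=8.
Step 2. [col 1: Z + Y ≡ E (mod 10)] Y=3 is one option consistent with column 1 (Z + Y ≡ E (mod 10), carry-in 0) — take it ⇒ Y=3.
Step 3. [col 1: Z + Y ≡ E (mod 10)] in column 1 we have Z+Y≡E with carry-in 0; given Y=3, E=8 and digits 3,8 already taken and all letters distinct, that pins Z to 5 ⇒ Z=5.
Step 4. [col 2: D + E ≡ W (mod 10)] several values work for D in column 2 (D + E ≡ W (mod 10), carry-in 0); try D=2 ⇒ D=2.
Step 5. [col 2: D + E ≡ W (mod 10)] column 2 reads D+E+carry(0)=W with D=2, E=8; with digits 2,3,5,8 already taken and all letters distinct, the only value for W is 0 ⇒ W=0.
Step 6. [col 3: Y + O ≡ N (mod 10)] in column 3 we have Y+O≡N with carry-in 1; given Y=3 and digits 0,2,3,5,8 already taken and all letters distinct, that pins O to 7, so O=7.
Step 7. [col 3: Y + O ≡ N (mod 10)] from column 3 (Y=3, O=7, carry-in 1, digits 0,2,3,5,7,8 already taken and all letters distinct): N must equal 1 ⇒ N=1.
Step 8. [col 4: N + V ≡ X (mod 10)] from column 4 (N=1, carry-in 1, digits 0,1,2,3,5,7,8 already taken and all letters distinct): X must equal 6. So X=6.
Step 9. [col 4: N + V ≡ X (mod 10)] from column 4 (N=1, X=6, carry-in 1, digits 0,1,2,3,5,6,7,8 already taken and all letters distinct): V must equal 4. So V=4.

Answer: D=2, E=8, N=1, O=7, V=4, W=0, X=6, Y=3, Z=5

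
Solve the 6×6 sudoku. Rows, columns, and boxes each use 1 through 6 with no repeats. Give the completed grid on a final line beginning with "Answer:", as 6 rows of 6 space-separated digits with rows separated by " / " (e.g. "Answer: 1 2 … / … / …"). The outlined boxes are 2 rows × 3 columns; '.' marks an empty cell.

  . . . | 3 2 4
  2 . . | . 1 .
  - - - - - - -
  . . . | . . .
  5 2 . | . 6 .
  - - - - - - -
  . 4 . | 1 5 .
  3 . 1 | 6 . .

Step 1. [r3c1∈{1,4,6}] in col 1, 4 fits only at r3c1. So r3c1=4.
Step 2. [r3c2∈{1,3,6}] box 3 places 1 nowhere but r3c2. So r3c2=1.
Step 3. [r2c4∈{5}] nothing but 5 survives at r2c4, so r2c4=5.
Step 4. [r3c3∈{3,6}] 6 has one home in row 3: r3c3 ⇒ r3c3=6.
Step 5. [r5c6∈{2,3}] r5c6 is the only open cell in row 5 admitting 3, so r5c6=3.
Step 6. [r2c2∈{3,6}] col 2 places 3 nowhere but r2c2, so r2c2=3.
Step 7. [r1c2∈{5,6}] in col 2, 6 fits only at r1c2 ⇒ r1c2=6.
Step 8. [r3c4∈{2}] nothing but 2 survives at r3c4 ⇒ r3c4=2.
Step 9. [r2c6∈{6}] r2c6 has the single candidate 6 ⇒ r2c6=6.
Step 10. [r4c3∈{3}] r4c3 is down to just 3. So r4c3=3.
Step 11. [r4c6∈{1}] r4c6 is down to just 1, so r4c6=1.
Step 12. [r5c3∈{2}] r5c3 has the single candidate 2, so r5c3=2.
Step 13. [r5c1∈{6}] r5c1 has the single candidate 6 ⇒ r5c1=6.
Step 14. [r4c4∈{4}] r4c4 is down to just 4 ⇒ r4c4=4.
Step 15. [r1c1∈{1}] only 1 remains possible at r1c1, so r1c1=1.
Step 16. [r3c5∈{3}] r3c5's peers cover all but 3, so r3c5=3.
Step 17. [r2c3∈{4}] nothing but 4 survives at r2c3, so r2c3=4.
Step 18. [r6c6∈{2}] r6c6's peers cover all but 2 ⇒ r6c6=2.
Step 19. [r1c3∈{5}] only 5 remains possible at r1c3, so r1c3=5.
Step 20. [r6c5∈{4}] nothing but 4 survives at r6c5, so r6c5=4.
Step 21. [r6c2∈{5}] only 5 remains possible at r6c2. So r6c2=5.
Step 22. [r3c6∈{5}] only 5 remains possible at r3c6. So r3c6=5.

Answer: 1 6 5 3 2 4 / 2 3 4 5 1 6 / 4 1 6 2 3 5 / 5 2 3 4 6 1 / 6 4 2 1 5 3 / 3 5 1 6 4 2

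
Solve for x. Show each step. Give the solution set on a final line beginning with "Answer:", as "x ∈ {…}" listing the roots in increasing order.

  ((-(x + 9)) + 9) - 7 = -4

Step 1. [((-(x + 9)) + 9) - 7 = -4] 7 comes off first (add 7), so sub: (-(x + 9)) + 9 = 3.
Step 2. [(-(x + 9)) + 9 = 3] 9 comes off first (subtract 9). So sub: -(x + 9) = -6.
Step 3. [-(x + 9) = -6] leading − — multiply by −1. So neg: x + 9 = 6.
Step 4. [x + 9 = 6] the outer +9 inverts by subtracting 9 ⇒ sub: x = -3.

Answer: x ∈ {-3}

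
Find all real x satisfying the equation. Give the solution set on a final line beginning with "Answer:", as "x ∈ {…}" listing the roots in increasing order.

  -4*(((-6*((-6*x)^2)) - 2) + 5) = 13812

Step 1. [-4*(((-6*((-6*x)^2)) - 2) + 5) = 13812] -4·(inner) — divide through by -4, so div: ((-6*((-6*x)^2)) - 2) + 5 = -3453.
Step 2. [((-6*((-6*x)^2)) - 2) + 5 = -3453] the outer +5 inverts by subtracting 5. So sub: (-6*((-6*x)^2)) - 2 = -3458.
Step 3. [(-6*((-6*x)^2)) - 2 = -3458] peel the -2: add 2 from each side, so sub: -6*((-6*x)^2) = -3456.
Step 4. [-6*((-6*x)^2) = -3456] leading coefficient -6: divide by -6. So div: (-6*x)^2 = 576.
Step 5. [(-6*x)^2 = 576] 576 ≥ 0, LHS is (·)² — take ±√ ⇒ sqrt: -6*x = 24 or -24.
Step 6. [-6*x = 24 or -24] divide by the outer -6. So div: x = -4 or 4.

Answer: x ∈ {-4, 4}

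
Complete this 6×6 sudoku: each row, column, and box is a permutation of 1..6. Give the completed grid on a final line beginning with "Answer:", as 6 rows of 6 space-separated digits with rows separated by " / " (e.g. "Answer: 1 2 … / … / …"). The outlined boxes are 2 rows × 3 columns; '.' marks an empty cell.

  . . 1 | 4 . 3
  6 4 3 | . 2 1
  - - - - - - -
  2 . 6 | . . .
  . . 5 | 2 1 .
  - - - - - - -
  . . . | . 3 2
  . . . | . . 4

Step 1. [r1c1∈{5}] r1c1 is down to just 5, so r1c1=5.
Step 2. [r3c2∈{1,3}] r3c2 is the only open cell in row 3 admitting 1, so r3c2=1.
Step 3. [r2c4∈{5}] r2c4 is down to just 5 ⇒ r2c4=5.
Step 4. [r6c5∈{5,6}] across box 6, 5 lands solely at r6c5. So r6c5=5.
Step 5. [r4c1∈{3,4}] r4c1 is the only open cell in row 4 admitting 4, so r4c1=4.
Step 6. [r5c1∈{1}] nothing but 1 survives at r5c1 ⇒ r5c1=1.
Step 7. [r5c4∈{6}] r5c4 has the single candidate 6 ⇒ r5c4=6.
Step 8. [r6c2∈{2,3,6}] across row 6, 6 lands solely at r6c2, so r6c2=6.
Step 9. [r6c4∈{1}] only 1 remains possible at r6c4 ⇒ r6c4=1.
Step 10. [r1c2∈{2}] r1c2 is down to just 2, so r1c2=2.
Step 11. [r3c5∈{4}] r3c5 is down to just 4. So r3c5=4.
Step 12. [r5c2∈{5}] r5c2's peers cover all but 5. So r5c2=5.
Step 13. [r6c1∈{3}] r6c1 has the single candidate 3, so r6c1=3.
Step 14. [r1c5∈{6}] r1c5 is down to just 6, so r1c5=6.
Step 15. [r6c3∈{2}] r6c3's peers cover all but 2 ⇒ r6c3=2.
Step 16. [r3c6∈{5}] only 5 remains possible at r3c6 ⇒ r3c6=5.
Step 17. [r4c2∈{3}] r4c2 is down to just 3 ⇒ r4c2=3.
Step 18. [r4c6∈{6}] nothing but 6 survives at r4c6 ⇒ r4c6=6.
Step 19. [r5c3∈{4}] r5c3 has the single candidate 4, so r5c3=4.
Step 20. [r3c4∈{3}] nothing but 3 survives at r3c4, so r3c4=3.

Answer: 5 2 1 4 6 3 / 6 4 3 5 2 1 / 2 1 6 3 4 5 / 4 3 5 2 1 6 / 1 5 4 6 3 2 / 3 6 2 1 5 4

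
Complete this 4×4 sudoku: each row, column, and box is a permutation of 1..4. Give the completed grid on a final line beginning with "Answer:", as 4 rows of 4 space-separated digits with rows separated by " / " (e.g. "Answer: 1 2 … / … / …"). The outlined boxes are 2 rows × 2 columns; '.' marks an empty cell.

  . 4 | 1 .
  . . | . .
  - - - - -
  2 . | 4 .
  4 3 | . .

Step 1. [r2c3∈{2,3}] 3 has one home in col 3: r2c3. So r2c3=3.
Step 2. [r4c4∈{1,2}] 1 has one home in row 4: r4c4 ⇒ r4c4=1.
Step 3. [r2c2∈{1,2}] r2c2 is the only open cell in col 2 admitting 2 ⇒ r2c2=2.
Step 4. [r2c1∈{1}] r2c1's peers cover all but 1, so r2c1=1.
Step 5. [r4c3∈{2}] r4c3 is down to just 2, so r4c3=2.
Step 6. [r3c4∈{3}] nothing but 3 survives at r3c4, so r3c4=3.
Step 7. [r3c2∈{1}] r3c2's peers cover all but 1 ⇒ r3c2=1.
Step 8. [r1c1∈{3}] only 3 remains possible at r1c1, so r1c1=3.
Step 9. [r2c4∈{4}] r2c4 is down to just 4, so r2c4=4.
Step 10. [r1c4∈{2}] r1c4 is down to just 2, so r1c4=2.

Answer: 3 4 1 2 / 1 2 3 4 / 2 1 4 3 / 4 3 2 1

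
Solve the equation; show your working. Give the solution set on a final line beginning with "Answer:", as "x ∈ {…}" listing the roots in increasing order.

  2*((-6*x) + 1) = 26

Step 1. [2*((-6*x) + 1) = 26] 2 out front; divide by 2. So div: (-6*x) + 1 = 13.
Step 2. [(-6*x) + 1 = 13] peel the +1: subtract 1 from each side ⇒ sub: -6*x = 12.
Step 3. [-6*x = 12] LHS = -6·(…); ÷-6 both sides. So div: x = -2.

Answer: x ∈ {-2}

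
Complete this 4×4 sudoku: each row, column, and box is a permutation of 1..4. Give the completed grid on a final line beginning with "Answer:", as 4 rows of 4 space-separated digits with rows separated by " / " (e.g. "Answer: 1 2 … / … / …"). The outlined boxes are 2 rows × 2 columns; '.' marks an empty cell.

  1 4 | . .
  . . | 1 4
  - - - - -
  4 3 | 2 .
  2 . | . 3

Step 1. [r1c3∈{3}] r1c3's peers cover all but 3. So r1c3=3.
Step 2. [r3c4∈{1}] r3c4 is down to just 1 ⇒ r3c4=1.
Step 3. [r1c4∈{2}] r1c4 is down to just 2. So r1c4=2.
Step 4. [r4c2∈{1}] only 1 remains possible at r4c2. So r4c2=1.
Step 5. [r4c3∈{4}] r4c3's peers cover all but 4. So r4c3=4.
Step 6. [r2c2∈{2}] only 2 remains possible at r2c2, so r2c2=2.
Step 7. [r2c1∈{3}] only 3 remains possible at r2c1, so r2c1=3.

Answer: 1 4 3 2 / 3 2 1 4 / 4 3 2 1 / 2 1 4 3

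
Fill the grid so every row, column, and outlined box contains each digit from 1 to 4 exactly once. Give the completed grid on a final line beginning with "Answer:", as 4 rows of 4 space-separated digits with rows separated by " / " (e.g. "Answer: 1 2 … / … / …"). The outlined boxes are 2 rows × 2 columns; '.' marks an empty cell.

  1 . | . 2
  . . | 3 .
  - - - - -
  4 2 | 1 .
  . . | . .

Step 1. [r1c3∈{4}] nothing but 4 survives at r1c3 ⇒ r1c3=4.
Step 2. [r4c1∈{3}] nothing but 3 survives at r4c1. So r4c1=3.
Step 3. [r4c3∈{2}] only 2 remains possible at r4c3 ⇒ r4c3=2.
Step 4. [r2c4∈{1}] nothing but 1 survives at r2c4 ⇒ r2c4=1.
Step 5. [r2c1∈{2}] only 2 remains possible at r2c1, so r2c1=2.
Step 6. [r1c2∈{3}] r1c2 is down to just 3, so r1c2=3.
Step 7. [r4c2∈{1}] r4c2 is down to just 1 ⇒ r4c2=1.
Step 8. [r2c2∈{4}] r2c2 has the single candidate 4. So r2c2=4.
Step 9. [r4c4∈{4}] r4c4 is down to just 4, so r4c4=4.
Step 10. [r3c4∈{3}] r3c4 has the single candidate 3, so r3c4=3.

Answer: 1 3 4 2 / 2 4 3 1 / 4 2 1 3 / 3 1 2 4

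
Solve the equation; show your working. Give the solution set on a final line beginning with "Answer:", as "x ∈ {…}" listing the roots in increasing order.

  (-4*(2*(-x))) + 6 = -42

Step 1. [(-4*(2*(-x))) + 6 = -42] subtract 6: x sits inside (… + 6) ⇒ sub: -4*(2*(-x)) = -48.
Step 2. [-4*(2*(-x)) = -48] -4·(inner) — divide through by -4. So div: 2*(-x) = 12.
Step 3. [2*(-x) = 12] 2 out front; divide by 2 ⇒ div: -x = 6.
Step 4. [-x = 6] LHS negated; negate both sides, so neg: x = -6.

Answer: x ∈ {-6}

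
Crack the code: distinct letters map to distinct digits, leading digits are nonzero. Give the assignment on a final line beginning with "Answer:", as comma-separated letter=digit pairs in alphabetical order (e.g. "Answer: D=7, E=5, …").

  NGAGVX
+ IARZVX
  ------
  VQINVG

Step 1. [col 1: X + X ≡ G (mod 10)] several values work for X in column 1 (X + X ≡ G (mod 10), carry-in 0); try X=6 ⇒ X=6.
Step 2. [col 1: X + X ≡ G (mod 10)] in column 1 we have X+X≡G with carry-in 0; given X=6 and digits 6 already taken and all letters distinct, that pins G to 2. So G=2.
Step 3. [col 2: V + V ≡ V (mod 10)] column 2: given nothing yet, carry-in 1, and digits 2,6 already taken and all letters distinct, V+V≡V (mod 10) forces V=9, so V=9.
Step 4. [col 3: G + Z ≡ N (mod 10)] no forcing yet in column 3 (carry-in 1); N=3 is free and consistent — try it ⇒ N=3.
Step 5. [col 3: G + Z ≡ N (mod 10)] column 3 reads G+Z+carry(1)=N with G=2, N=3; with digits 2,3,6,9 already taken and all letters distinct, the only value for Z is 0. So Z=0.
Step 6. [col 4: A + R ≡ I (mod 10)] R=7 is one option consistent with column 4 (A + R ≡ I (mod 10), carry-in 0) — take it. So R=7.
Step 7. [col 4: A + R ≡ I (mod 10)] A=8 is one option consistent with column 4 (A + R ≡ I (mod 10), carry-in 0) — take it ⇒ A=8.
Step 8. [col 4: A + R ≡ I (mod 10)] from column 4 (A=8, R=7, carry-in 0, digits 0,2,3,6,7,8,9 already taken and all letters distinct): I must equal 5, so I=5.
Step 9. [col 5: G + A ≡ Q (mod 10)] in column 5 we have G+A≡Q with carry-in 1; given G=2, A=8 and digits 0,2,3,5,6,7,8,9 already taken and all letters distinct, that pins Q to 1, so Q=1.

Answer: A=8, G=2, I=5, N=3, Q=1, R=7, V=9, X=6, Z=0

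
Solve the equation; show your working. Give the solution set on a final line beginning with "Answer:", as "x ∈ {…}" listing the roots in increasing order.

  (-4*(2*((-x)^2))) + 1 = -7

Step 1. [(-4*(2*((-x)^2))) + 1 = -7] peel the +1: subtract 1 from each side. So sub: -4*(2*((-x)^2)) = -8.
Step 2. [-4*(2*((-x)^2)) = -8] -4 out front; divide by -4, so div: 2*((-x)^2) = 2.
Step 3. [2*((-x)^2) = 2] LHS = 2·(…); ÷2 both sides. So div: (-x)^2 = 1.
Step 4. [(-x)^2 = 1] LHS squared, RHS 1 ≥ 0: apply √ (±), so sqrt: -x = 1 or -1.
Step 5. [-x = 1 or -1] flip signs both sides. So neg: x = -1 or 1.

Answer: x ∈ {-1, 1}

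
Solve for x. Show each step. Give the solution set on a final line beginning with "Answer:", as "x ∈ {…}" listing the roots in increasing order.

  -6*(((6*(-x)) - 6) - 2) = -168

Step 1. [-6*(((6*(-x)) - 6) - 2) = -168] -6·(inner) — divide through by -6 ⇒ div: ((6*(-x)) - 6) - 2 = 28.
Step 2. [((6*(-x)) - 6) - 2 = 28] -2 is outermost — add 2 both sides ⇒ sub: (6*(-x)) - 6 = 30.
Step 3. [(6*(-x)) - 6 = 30] 6 comes off first (add 6), so sub: 6*(-x) = 36.
Step 4. [6*(-x) = 36] leading coefficient 6: divide by 6 ⇒ div: -x = 6.
Step 5. [-x = 6] LHS negated; negate both sides ⇒ neg: x = -6.

Answer: x ∈ {-6}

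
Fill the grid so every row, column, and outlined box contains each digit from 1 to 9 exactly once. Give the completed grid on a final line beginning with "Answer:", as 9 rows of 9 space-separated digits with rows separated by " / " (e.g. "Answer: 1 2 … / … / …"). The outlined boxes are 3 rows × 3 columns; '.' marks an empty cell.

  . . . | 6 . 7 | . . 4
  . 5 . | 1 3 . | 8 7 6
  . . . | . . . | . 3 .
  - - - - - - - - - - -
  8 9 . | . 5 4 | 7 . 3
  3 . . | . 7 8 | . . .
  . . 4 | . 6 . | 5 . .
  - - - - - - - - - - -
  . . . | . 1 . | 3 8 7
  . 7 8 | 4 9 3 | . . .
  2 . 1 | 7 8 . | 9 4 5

Step 1. [r4c8∈{1,2,6}] r4c8 is the only open cell in row 4 admitting 1. So r4c8=1.
Step 2. [r1c5∈{2}] only 2 remains possible at r1c5, so r1c5=2.
Step 3. [r5c2∈{1,2,6}] r5c2 is the only open cell in row 5 admitting 1. So r5c2=1.
Step 4. [r6c2∈{2}] r6c2 is down to just 2, so r6c2=2.
Step 5. [r6c8∈{9}] r6c8 has the single candidate 9 ⇒ r6c8=9.
Step 6. [r3c9∈{1,2,9}] col 9 places 9 nowhere but r3c9 ⇒ r3c9=9.
Step 7. [r3c7∈{1,2}] in box 3, 2 fits only at r3c7, so r3c7=2.
Step 8. [r3c1∈{1,4,6,7}] r3c1 is the only open cell in row 3 admitting 1, so r3c1=1.
Step 9. [r1c1∈{9}] r1c1 is down to just 9, so r1c1=9.
Step 10. [r4c3∈{6}] r4c3's peers cover all but 6. So r4c3=6.
Step 11. [r3c2∈{4,6,8}] across row 3, 6 lands solely at r3c2 ⇒ r3c2=6.
Step 12. [r8c1∈{5,6}] across row 8, 5 lands solely at r8c1. So r8c1=5.
Step 13. [r7c6∈{2,5,6}] r7c6 is the only open cell in col 6 admitting 2, so r7c6=2.
Step 14. [r5c9∈{2}] r5c9 has the single candidate 2. So r5c9=2.
Step 15. [r5c8∈{6}] r5c8's peers cover all but 6, so r5c8=6.
Step 16. [r1c3∈{3}] r1c3 has the single candidate 3 ⇒ r1c3=3.
Step 17. [r1c7∈{1}] r1c7 is down to just 1, so r1c7=1.
Step 18. [r7c1∈{4,6}] across row 7, 6 lands solely at r7c1. So r7c1=6.
Step 19. [r3c6∈{5}] r3c6 has the single candidate 5 ⇒ r3c6=5.
Step 20. [r5c7∈{4}] r5c7 has the single candidate 4 ⇒ r5c7=4.
Step 21. [r5c3∈{5}] r5c3 has the single candidate 5. So r5c3=5.
Step 22. [r6c1∈{7}] r6c1's peers cover all but 7 ⇒ r6c1=7.
Step 23. [r6c9∈{8}] r6c9's peers cover all but 8 ⇒ r6c9=8.
Step 24. [r7c3∈{9}] nothing but 9 survives at r7c3, so r7c3=9.
Step 25. [r7c4∈{5}] only 5 remains possible at r7c4 ⇒ r7c4=5.
Step 26. [r4c4∈{2}] nothing but 2 survives at r4c4. So r4c4=2.
Step 27. [r5c4∈{9}] nothing but 9 survives at r5c4 ⇒ r5c4=9.
Step 28. [r2c3∈{2}] only 2 remains possible at r2c3, so r2c3=2.
Step 29. [r9c2∈{3}] nothing but 3 survives at r9c2 ⇒ r9c2=3.
Step 30. [r2c6∈{9}] only 9 remains possible at r2c6, so r2c6=9.
Step 31. [r3c4∈{8}] nothing but 8 survives at r3c4 ⇒ r3c4=8.
Step 32. [r6c6∈{1}] r6c6 is down to just 1, so r6c6=1.
Step 33. [r8c7∈{6}] nothing but 6 survives at r8c7. So r8c7=6.
Step 34. [r9c6∈{6}] nothing but 6 survives at r9c6. So r9c6=6.
Step 35. [r1c2∈{8}] nothing but 8 survives at r1c2. So r1c2=8.
Step 36. [r2c1∈{4}] r2c1 is down to just 4. So r2c1=4.
Step 37. [r8c8∈{2}] nothing but 2 survives at r8c8. So r8c8=2.
Step 38. [r1c8∈{5}] r1c8 has the single candidate 5 ⇒ r1c8=5.
Step 39. [r3c5∈{4}] nothing but 4 survives at r3c5. So r3c5=4.
Step 40. [r7c2∈{4}] r7c2's peers cover all but 4. So r7c2=4.
Step 41. [r6c4∈{3}] only 3 remains possible at r6c4. So r6c4=3.
Step 42. [r8c9∈{1}] r8c9 has the single candidate 1. So r8c9=1.
Step 43. [r3c3∈{7}] only 7 remains possible at r3c3, so r3c3=7.

Answer: 9 8 3 6 2 7 1 5 4 / 4 5 2 1 3 9 8 7 6 / 1 6 7 8 4 5 2 3 9 / 8 9 6 2 5 4 7 1 3 / 3 1 5 9 7 8 4 6 2 / 7 2 4 3 6 1 5 9 8 / 6 4 9 5 1 2 3 8 7 / 5 7 8 4 9 3 6 2 1 / 2 3 1 7 8 6 9 4 5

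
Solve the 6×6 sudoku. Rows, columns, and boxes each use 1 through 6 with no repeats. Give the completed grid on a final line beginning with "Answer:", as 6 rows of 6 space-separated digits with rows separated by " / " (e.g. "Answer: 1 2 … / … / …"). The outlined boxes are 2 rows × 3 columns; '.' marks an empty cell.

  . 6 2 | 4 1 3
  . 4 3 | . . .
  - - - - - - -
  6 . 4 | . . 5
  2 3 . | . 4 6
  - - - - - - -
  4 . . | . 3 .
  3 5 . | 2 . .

Step 1. [r2c5∈{2,5,6}] across col 5, 5 lands solely at r2c5, so r2c5=5.
Step 2. [r5c6∈{1}] nothing but 1 survives at r5c6. So r5c6=1.
Step 3. [r6c3∈{1,6}] in row 6, 1 fits only at r6c3, so r6c3=1.
Step 4. [r5c3∈{6}] r5c3's peers cover all but 6. So r5c3=6.
Step 5. [r3c4∈{1,3}] r3c4 is the only open cell in row 3 admitting 3 ⇒ r3c4=3.
Step 6. [r5c4∈{5}] only 5 remains possible at r5c4. So r5c4=5.
Step 7. [r6c6∈{4}] only 4 remains possible at r6c6. So r6c6=4.
Step 8. [r3c2∈{1}] r3c2 is down to just 1. So r3c2=1.
Step 9. [r4c4∈{1}] r4c4 is down to just 1 ⇒ r4c4=1.
Step 10. [r6c5∈{6}] only 6 remains possible at r6c5. So r6c5=6.
Step 11. [r2c4∈{6}] r2c4 is down to just 6, so r2c4=6.
Step 12. [r3c5∈{2}] r3c5 is down to just 2. So r3c5=2.
Step 13. [r1c1∈{5}] nothing but 5 survives at r1c1. So r1c1=5.
Step 14. [r5c2∈{2}] r5c2 has the single candidate 2 ⇒ r5c2=2.
Step 15. [r4c3∈{5}] nothing but 5 survives at r4c3, so r4c3=5.
Step 16. [r2c1∈{1}] r2c1 is down to just 1 ⇒ r2c1=1.
Step 17. [r2c6∈{2}] r2c6 is down to just 2, so r2c6=2.

Answer: 5 6 2 4 1 3 / 1 4 3 6 5 2 / 6 1 4 3 2 5 / 2 3 5 1 4 6 / 4 2 6 5 3 1 / 3 5 1 2 6 4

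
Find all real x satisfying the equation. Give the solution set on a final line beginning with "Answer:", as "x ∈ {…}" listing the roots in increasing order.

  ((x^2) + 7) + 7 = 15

Step 1. [((x^2) + 7) + 7 = 15] the outer +7 inverts by subtracting 7, so sub: (x^2) + 7 = 8.
Step 2. [(x^2) + 7 = 8] +7 is outermost — subtract 7 both sides, so sub: x^2 = 1.
Step 3. [x^2 = 1] √ both sides: 1 ≥ 0 gives two branches ⇒ sqrt: x = 1 or -1.

Answer: x ∈ {-1, 1}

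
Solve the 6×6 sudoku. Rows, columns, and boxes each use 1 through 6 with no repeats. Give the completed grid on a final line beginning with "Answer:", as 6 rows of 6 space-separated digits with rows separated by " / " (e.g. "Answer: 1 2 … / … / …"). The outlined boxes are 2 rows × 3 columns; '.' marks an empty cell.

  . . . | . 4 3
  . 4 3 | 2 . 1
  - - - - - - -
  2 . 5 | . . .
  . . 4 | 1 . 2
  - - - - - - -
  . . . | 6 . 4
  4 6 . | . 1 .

Step 1. [r1c3∈{1,2,6}] col 3 places 6 nowhere but r1c3 ⇒ r1c3=6.
Step 2. [r5c5∈{2,3,5}] 2 has one home in col 5: r5c5. So r5c5=2.
Step 3. [r4c2∈{3}] r4c2 has the single candidate 3. So r4c2=3.
Step 4. [r1c4∈{5}] r1c4 is down to just 5, so r1c4=5.
Step 5. [r1c1∈{1}] only 1 remains possible at r1c1, so r1c1=1.
Step 6. [r3c5∈{3,6}] col 5 places 3 nowhere but r3c5. So r3c5=3.
Step 7. [r5c2∈{1,5}] r5c2 is the only open cell in col 2 admitting 5, so r5c2=5.
Step 8. [r4c1∈{6}] only 6 remains possible at r4c1 ⇒ r4c1=6.
Step 9. [r2c5∈{6}] r2c5 is down to just 6, so r2c5=6.
Step 10. [r3c2∈{1}] only 1 remains possible at r3c2. So r3c2=1.
Step 11. [r6c4∈{3}] only 3 remains possible at r6c4. So r6c4=3.
Step 12. [r1c2∈{2}] r1c2's peers cover all but 2, so r1c2=2.
Step 13. [r5c1∈{3}] r5c1 has the single candidate 3. So r5c1=3.
Step 14. [r6c6∈{5}] nothing but 5 survives at r6c6, so r6c6=5.
Step 15. [r3c4∈{4}] only 4 remains possible at r3c4. So r3c4=4.
Step 16. [r4c5∈{5}] r4c5 has the single candidate 5, so r4c5=5.
Step 17. [r2c1∈{5}] only 5 remains possible at r2c1. So r2c1=5.
Step 18. [r3c6∈{6}] only 6 remains possible at r3c6. So r3c6=6.
Step 19. [r6c3∈{2}] r6c3 has the single candidate 2 ⇒ r6c3=2.
Step 20. [r5c3∈{1}] only 1 remains possible at r5c3. So r5c3=1.

Answer: 1 2 6 5 4 3 / 5 4 3 2 6 1 / 2 1 5 4 3 6 / 6 3 4 1 5 2 / 3 5 1 6 2 4 / 4 6 2 3 1 5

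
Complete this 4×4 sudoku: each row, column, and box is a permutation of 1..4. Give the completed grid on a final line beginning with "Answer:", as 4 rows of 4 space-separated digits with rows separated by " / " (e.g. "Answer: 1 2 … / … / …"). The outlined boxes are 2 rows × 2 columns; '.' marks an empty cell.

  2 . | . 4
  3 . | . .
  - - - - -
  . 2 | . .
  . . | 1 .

Step 1. [r3c4∈{3}] nothing but 3 survives at r3c4 ⇒ r3c4=3.
Step 2. [r2c4∈{1,2}] 1 has one home in col 4: r2c4. So r2c4=1.
Step 3. [r4c1∈{4}] nothing but 4 survives at r4c1. So r4c1=4.
Step 4. [r3c1∈{1}] only 1 remains possible at r3c1 ⇒ r3c1=1.
Step 5. [r1c3∈{3}] r1c3 is down to just 3. So r1c3=3.
Step 6. [r4c4∈{2}] nothing but 2 survives at r4c4. So r4c4=2.
Step 7. [r2c3∈{2}] r2c3's peers cover all but 2, so r2c3=2.
Step 8. [r3c3∈{4}] only 4 remains possible at r3c3. So r3c3=4.
Step 9. [r4c2∈{3}] nothing but 3 survives at r4c2. So r4c2=3.
Step 10. [r1c2∈{1}] only 1 remains possible at r1c2. So r1c2=1.
Step 11. [r2c2∈{4}] r2c2's peers cover all but 4. So r2c2=4.

Answer: 2 1 3 4 / 3 4 2 1 / 1 2 4 3 / 4 3 1 2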